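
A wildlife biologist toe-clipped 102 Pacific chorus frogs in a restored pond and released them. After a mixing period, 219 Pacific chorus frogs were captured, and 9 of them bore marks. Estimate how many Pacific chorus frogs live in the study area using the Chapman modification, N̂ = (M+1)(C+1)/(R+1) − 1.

N = 2265

N̂ = (102+1)(219+1)/(9+1) − 1 = 103·220/10 − 1
= 22660/10 − 1 = 2266 − 1 = 2265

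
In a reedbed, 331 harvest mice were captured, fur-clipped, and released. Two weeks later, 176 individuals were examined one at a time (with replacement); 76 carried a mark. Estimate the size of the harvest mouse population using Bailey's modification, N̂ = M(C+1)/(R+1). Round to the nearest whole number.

N ≈ 761

N̂ = 331·(176+1)/(76+1) = 331·177/77 = 58587/77 ≈ 760.9 → 761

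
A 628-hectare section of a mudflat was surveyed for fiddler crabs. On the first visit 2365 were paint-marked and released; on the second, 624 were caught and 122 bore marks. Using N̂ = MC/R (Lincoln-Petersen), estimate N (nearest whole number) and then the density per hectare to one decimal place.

N̂ = 2365·624/122 = 1475760/122 ≈ 12096.4 → 12096
Density = N̂ / area = 12096 / 628 ≈ 19.26 → 19.3 per hectare

density ≈ 19.3 fiddler crabs per hectare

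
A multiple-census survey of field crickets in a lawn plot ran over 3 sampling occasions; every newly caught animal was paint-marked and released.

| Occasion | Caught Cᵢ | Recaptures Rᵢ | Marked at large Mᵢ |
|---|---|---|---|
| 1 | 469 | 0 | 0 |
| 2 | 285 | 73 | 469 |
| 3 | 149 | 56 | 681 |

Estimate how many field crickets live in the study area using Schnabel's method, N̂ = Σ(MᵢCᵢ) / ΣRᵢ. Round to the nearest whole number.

N ≈ 1823

Σ MᵢCᵢ = 0·469 + 469·285 + 681·149 = 0 + 133665 + 101469 = 235134
Σ Rᵢ = 0 + 73 + 56 = 129
N̂ = 235134 / 129 ≈ 1822.7 → 1823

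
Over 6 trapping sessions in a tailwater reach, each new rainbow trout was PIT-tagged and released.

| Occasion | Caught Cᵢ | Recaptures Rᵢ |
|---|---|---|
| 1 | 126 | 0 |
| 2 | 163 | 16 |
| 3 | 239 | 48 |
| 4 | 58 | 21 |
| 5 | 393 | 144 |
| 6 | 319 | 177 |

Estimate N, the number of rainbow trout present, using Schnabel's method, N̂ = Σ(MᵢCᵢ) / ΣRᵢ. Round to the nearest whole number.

Marked at large before each occasion: Mᵢ = Σⱼ<ᵢ (Cⱼ − Rⱼ) → M1=0, M2=126, M3=273, M4=464, M5=501, M6=750
Σ MᵢCᵢ = 0·126 + 126·163 + 273·239 + 464·58 + 501·393 + 750·319 = 0 + 20538 + 65247 + 26912 + 196893 + 239250 = 548840
Σ Rᵢ = 0 + 16 + 48 + 21 + 144 + 177 = 406
N̂ = 548840 / 406 ≈ 1351.8 → 1352

N ≈ 1352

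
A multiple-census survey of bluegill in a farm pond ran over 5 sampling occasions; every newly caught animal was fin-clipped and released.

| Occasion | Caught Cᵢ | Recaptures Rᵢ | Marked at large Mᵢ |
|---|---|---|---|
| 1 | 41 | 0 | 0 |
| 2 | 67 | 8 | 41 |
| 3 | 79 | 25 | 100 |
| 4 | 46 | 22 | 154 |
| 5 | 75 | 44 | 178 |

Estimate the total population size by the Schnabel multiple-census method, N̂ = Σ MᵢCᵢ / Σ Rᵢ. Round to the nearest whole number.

N ≈ 314

Σ MᵢCᵢ = 0·41 + 41·67 + 100·79 + 154·46 + 178·75 = 0 + 2747 + 7900 + 7084 + 13350 = 31081
Σ Rᵢ = 0 + 8 + 25 + 22 + 44 = 99
N̂ = 31081 / 99 ≈ 313.9 → 314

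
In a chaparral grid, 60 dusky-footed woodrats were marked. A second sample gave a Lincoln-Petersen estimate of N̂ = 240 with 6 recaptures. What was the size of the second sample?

C = 24

From N = M·C/R: C = N·R / M = 240·6 / 60 = 1440 / 60 = 24.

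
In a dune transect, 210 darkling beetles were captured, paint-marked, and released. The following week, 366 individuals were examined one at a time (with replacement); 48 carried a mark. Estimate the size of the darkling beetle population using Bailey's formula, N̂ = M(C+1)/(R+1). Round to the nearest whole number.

N ≈ 1573

N̂ = 210·(366+1)/(48+1) = 210·367/49 = 77070/49 ≈ 1572.9 → 1573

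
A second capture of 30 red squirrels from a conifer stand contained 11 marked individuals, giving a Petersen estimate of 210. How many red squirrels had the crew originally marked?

M = 77

From N = M·C/R: M = N·R / C = 210·11 / 30 = 2310 / 30 = 77.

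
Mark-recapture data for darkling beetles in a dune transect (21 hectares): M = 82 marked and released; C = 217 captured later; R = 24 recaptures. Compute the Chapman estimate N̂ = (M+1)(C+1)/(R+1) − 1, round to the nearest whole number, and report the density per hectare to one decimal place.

N̂ = 83·218/25 − 1 = 18094/25 − 1 ≈ 722.8 → 723
Density = N̂ / area = 723 / 21 ≈ 34.43 → 34.4 per hectare

density ≈ 34.4 darkling beetles per hectare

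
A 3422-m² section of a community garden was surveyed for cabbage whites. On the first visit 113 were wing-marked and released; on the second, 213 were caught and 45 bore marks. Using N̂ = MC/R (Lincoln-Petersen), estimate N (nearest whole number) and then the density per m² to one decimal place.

density ≈ 0.2 cabbage whites per m²

N̂ = 113·213/45 = 24069/45 ≈ 534.9 → 535
Density = N̂ / area = 535 / 3422 ≈ 0.16 → 0.2 per m²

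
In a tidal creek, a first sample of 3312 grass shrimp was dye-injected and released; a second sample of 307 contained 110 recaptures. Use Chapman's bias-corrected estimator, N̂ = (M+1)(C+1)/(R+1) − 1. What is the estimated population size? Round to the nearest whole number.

N̂ = (3312+1)(307+1)/(110+1) − 1 = 3313·308/111 − 1
= 1020404/111 − 1 ≈ 9192.8 − 1 ≈ 9191.8 → 9192

N ≈ 9192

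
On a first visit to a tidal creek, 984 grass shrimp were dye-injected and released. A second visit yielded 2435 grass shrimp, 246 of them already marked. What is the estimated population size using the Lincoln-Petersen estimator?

N = (984 × 2435) / 246 = 2396040 / 246 = 9740

N = 9740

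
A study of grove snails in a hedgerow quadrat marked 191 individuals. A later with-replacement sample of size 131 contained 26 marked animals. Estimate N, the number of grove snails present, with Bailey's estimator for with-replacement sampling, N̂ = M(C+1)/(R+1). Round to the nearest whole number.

N ≈ 934

N̂ = 191·(131+1)/(26+1) = 191·132/27 = 25212/27 ≈ 933.8 → 934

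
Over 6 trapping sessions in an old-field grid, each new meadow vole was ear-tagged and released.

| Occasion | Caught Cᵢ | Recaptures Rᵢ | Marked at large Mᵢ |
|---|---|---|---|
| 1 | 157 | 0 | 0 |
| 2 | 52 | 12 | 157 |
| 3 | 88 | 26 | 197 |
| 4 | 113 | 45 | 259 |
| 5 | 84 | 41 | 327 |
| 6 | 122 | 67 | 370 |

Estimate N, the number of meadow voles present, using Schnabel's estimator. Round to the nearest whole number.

N ≈ 667

Σ MᵢCᵢ = 0·157 + 157·52 + 197·88 + 259·113 + 327·84 + 370·122 = 0 + 8164 + 17336 + 29267 + 27468 + 45140 = 127375
Σ Rᵢ = 0 + 12 + 26 + 45 + 41 + 67 = 191
N̂ = 127375 / 191 ≈ 666.9 → 667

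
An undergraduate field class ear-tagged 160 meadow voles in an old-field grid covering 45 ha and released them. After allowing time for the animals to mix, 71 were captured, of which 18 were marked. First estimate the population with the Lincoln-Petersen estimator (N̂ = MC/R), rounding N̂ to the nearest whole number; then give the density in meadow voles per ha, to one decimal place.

N̂ = 160·71/18 = 11360/18 ≈ 631.1 → 631
Density = N̂ / area = 631 / 45 ≈ 14.02 → 14.0 per ha

density ≈ 14.0 meadow voles per ha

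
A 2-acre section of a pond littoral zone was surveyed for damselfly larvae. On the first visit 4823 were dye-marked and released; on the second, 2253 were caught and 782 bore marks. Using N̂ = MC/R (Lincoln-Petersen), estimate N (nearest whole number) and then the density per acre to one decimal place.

density ≈ 6947.5 damselfly larvae per acre

N̂ = 4823·2253/782 = 10866219/782 ≈ 13895.4 → 13895
Density = N̂ / area = 13895 / 2 ≈ 6947.50 → 6947.5 per acre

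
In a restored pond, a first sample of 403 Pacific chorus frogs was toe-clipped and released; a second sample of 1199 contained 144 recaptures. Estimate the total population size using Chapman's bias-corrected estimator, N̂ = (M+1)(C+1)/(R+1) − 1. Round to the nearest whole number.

N̂ = (403+1)(1199+1)/(144+1) − 1 = 404·1200/145 − 1
= 484800/145 − 1 ≈ 3343.4 − 1 ≈ 3342.4 → 3342

N ≈ 3342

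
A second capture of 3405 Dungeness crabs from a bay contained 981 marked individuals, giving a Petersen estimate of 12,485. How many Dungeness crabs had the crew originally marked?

M = 3597

From N = M·C/R: M = N·R / C = 12485·981 / 3405 = 12247785 / 3405 = 3597.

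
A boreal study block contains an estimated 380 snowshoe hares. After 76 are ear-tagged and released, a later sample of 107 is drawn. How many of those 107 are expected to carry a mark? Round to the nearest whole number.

expected recaptures ≈ 21

The marked fraction of the population is 76/380, so in a sample of 107 expect C·(M/N) marked.
E[R] = 76 × 107 / 380 = 8132 / 380 ≈ 21.4 → 21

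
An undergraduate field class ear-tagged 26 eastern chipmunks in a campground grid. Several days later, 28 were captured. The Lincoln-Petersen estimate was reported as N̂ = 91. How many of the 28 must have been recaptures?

From N = M·C/R: R = M·C / N = 26·28 / 91 = 728 / 91 = 8.

R = 8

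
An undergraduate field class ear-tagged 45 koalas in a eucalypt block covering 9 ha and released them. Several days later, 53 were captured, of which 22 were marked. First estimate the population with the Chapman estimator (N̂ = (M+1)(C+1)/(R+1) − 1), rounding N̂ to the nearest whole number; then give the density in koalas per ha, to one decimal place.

N̂ = 46·54/23 − 1 = 2484/23 − 1 = 107
Density = N̂ / area = 107 / 9 ≈ 11.89 → 11.9 per ha

density ≈ 11.9 koalas per ha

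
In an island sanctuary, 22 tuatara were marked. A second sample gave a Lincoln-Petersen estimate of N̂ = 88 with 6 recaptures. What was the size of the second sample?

C = 24

From N = M·C/R: C = N·R / M = 88·6 / 22 = 528 / 22 = 24.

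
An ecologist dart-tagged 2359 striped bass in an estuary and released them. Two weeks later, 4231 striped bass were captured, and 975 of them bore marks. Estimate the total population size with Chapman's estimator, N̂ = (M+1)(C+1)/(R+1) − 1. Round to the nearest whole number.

N̂ = (2359+1)(4231+1)/(975+1) − 1 = 2360·4232/976 − 1
= 9987520/976 − 1 ≈ 10233.1 − 1 ≈ 10232.1 → 10232

N ≈ 10,232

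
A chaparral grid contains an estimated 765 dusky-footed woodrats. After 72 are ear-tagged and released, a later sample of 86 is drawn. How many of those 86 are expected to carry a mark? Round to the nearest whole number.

expected recaptures ≈ 8

The marked fraction of the population is 72/765, so in a sample of 86 expect C·(M/N) marked.
E[R] = 72 × 86 / 765 = 6192 / 765 ≈ 8.1 → 8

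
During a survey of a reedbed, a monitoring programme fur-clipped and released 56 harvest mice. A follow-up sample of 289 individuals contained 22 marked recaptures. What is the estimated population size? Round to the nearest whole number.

N ≈ 736

If marked individuals mix randomly, R/C ≈ M/N, giving N ≈ M·C/R.
N = (56 × 289) / 22 = 16184 / 22 ≈ 735.6 → 736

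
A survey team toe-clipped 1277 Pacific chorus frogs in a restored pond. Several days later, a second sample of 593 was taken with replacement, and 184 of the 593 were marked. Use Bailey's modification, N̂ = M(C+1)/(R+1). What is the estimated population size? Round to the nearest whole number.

N ≈ 4100

N̂ = 1277·(593+1)/(184+1) = 1277·594/185 = 758538/185 ≈ 4100.2 → 4100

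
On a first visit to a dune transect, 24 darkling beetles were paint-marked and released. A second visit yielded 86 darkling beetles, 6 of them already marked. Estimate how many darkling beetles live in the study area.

The marked fraction in the recapture sample should equal the marked fraction in the population: 6/86 = 24/N.
N = (24 × 86) / 6 = 2064 / 6 = 344

N = 344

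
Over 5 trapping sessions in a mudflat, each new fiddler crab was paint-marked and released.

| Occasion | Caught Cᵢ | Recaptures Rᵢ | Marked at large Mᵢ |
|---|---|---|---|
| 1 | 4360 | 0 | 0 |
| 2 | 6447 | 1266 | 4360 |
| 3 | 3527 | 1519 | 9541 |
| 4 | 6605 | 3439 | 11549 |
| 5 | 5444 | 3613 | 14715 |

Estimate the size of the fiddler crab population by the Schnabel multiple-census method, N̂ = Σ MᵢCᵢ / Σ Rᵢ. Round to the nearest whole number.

Σ MᵢCᵢ = 0·4360 + 4360·6447 + 9541·3527 + 11549·6605 + 14715·5444 = 0 + 28108920 + 33651107 + 76281145 + 80108460 = 218149632
Σ Rᵢ = 0 + 1266 + 1519 + 3439 + 3613 = 9837
N̂ = 218149632 / 9837 ≈ 22176.4 → 22176

N ≈ 22,176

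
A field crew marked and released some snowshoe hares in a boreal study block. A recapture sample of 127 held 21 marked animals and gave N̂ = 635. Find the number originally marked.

From N = M·C/R: M = N·R / C = 635·21 / 127 = 13335 / 127 = 105.

M = 105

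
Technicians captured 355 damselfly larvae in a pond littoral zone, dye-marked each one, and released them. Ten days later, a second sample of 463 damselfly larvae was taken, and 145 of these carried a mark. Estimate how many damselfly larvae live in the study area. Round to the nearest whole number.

Lincoln-Petersen assumes M/N = R/C, so N = M·C / R.
N = (355 × 463) / 145 = 164365 / 145 ≈ 1133.6 → 1134

N ≈ 1134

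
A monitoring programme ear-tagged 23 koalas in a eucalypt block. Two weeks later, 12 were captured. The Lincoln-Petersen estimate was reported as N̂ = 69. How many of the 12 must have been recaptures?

From N = M·C/R: R = M·C / N = 23·12 / 69 = 276 / 69 = 4.

R = 4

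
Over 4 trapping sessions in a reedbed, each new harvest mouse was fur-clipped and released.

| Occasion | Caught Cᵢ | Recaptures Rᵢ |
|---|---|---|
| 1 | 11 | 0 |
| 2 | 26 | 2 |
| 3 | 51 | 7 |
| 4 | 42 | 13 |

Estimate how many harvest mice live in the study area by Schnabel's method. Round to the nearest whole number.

N ≈ 245

Marked at large before each occasion: Mᵢ = Σⱼ<ᵢ (Cⱼ − Rⱼ) → M1=0, M2=11, M3=35, M4=79
Σ MᵢCᵢ = 0·11 + 11·26 + 35·51 + 79·42 = 0 + 286 + 1785 + 3318 = 5389
Σ Rᵢ = 0 + 2 + 7 + 13 = 22
N̂ = 5389 / 22 ≈ 245.0 → 245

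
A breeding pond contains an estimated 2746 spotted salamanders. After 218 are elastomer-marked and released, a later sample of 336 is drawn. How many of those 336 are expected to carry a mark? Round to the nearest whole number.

expected recaptures ≈ 27

The marked fraction of the population is 218/2746, so in a sample of 336 expect C·(M/N) marked.
E[R] = 218 × 336 / 2746 = 73248 / 2746 ≈ 26.7 → 27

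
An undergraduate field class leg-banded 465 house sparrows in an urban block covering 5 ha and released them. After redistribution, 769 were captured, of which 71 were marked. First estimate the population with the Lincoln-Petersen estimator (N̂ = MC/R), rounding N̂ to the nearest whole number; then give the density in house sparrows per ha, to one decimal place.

density ≈ 1007.2 house sparrows per ha

N̂ = 465·769/71 = 357585/71 ≈ 5036.4 → 5036
Density = N̂ / area = 5036 / 5 ≈ 1007.20 → 1007.2 per ha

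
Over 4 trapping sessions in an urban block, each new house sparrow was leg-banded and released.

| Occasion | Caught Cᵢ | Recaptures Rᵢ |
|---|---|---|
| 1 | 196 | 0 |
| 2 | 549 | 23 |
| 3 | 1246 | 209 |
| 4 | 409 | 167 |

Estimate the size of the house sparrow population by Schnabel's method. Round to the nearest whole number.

N ≈ 4327

Marked at large before each occasion: Mᵢ = Σⱼ<ᵢ (Cⱼ − Rⱼ) → M1=0, M2=196, M3=722, M4=1759
Σ MᵢCᵢ = 0·196 + 196·549 + 722·1246 + 1759·409 = 0 + 107604 + 899612 + 719431 = 1726647
Σ Rᵢ = 0 + 23 + 209 + 167 = 399
N̂ = 1726647 / 399 ≈ 4327.4 → 4327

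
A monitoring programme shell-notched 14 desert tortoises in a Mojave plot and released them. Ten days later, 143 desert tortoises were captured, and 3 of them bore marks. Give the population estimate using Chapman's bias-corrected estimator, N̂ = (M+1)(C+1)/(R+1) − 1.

N̂ = (14+1)(143+1)/(3+1) − 1 = 15·144/4 − 1
= 2160/4 − 1 = 540 − 1 = 539

N = 539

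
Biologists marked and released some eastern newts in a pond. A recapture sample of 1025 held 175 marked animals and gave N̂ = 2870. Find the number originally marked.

From N = M·C/R: M = N·R / C = 2870·175 / 1025 = 502250 / 1025 = 490.

M = 490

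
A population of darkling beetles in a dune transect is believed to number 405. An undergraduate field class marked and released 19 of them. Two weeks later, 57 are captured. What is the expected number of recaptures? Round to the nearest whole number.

Expected recaptures E[R] = M·C / N.
E[R] = 19 × 57 / 405 = 1083 / 405 ≈ 2.7 → 3

expected recaptures ≈ 3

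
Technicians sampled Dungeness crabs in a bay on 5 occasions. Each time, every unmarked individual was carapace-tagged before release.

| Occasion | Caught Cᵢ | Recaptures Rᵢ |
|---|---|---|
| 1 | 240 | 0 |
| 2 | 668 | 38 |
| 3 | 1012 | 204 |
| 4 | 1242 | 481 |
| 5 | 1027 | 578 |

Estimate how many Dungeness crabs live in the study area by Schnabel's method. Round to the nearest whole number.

Marked at large before each occasion: Mᵢ = Σⱼ<ᵢ (Cⱼ − Rⱼ) → M1=0, M2=240, M3=870, M4=1678, M5=2439
Σ MᵢCᵢ = 0·240 + 240·668 + 870·1012 + 1678·1242 + 2439·1027 = 0 + 160320 + 880440 + 2084076 + 2504853 = 5629689
Σ Rᵢ = 0 + 38 + 204 + 481 + 578 = 1301
N̂ = 5629689 / 1301 ≈ 4327.2 → 4327

N ≈ 4327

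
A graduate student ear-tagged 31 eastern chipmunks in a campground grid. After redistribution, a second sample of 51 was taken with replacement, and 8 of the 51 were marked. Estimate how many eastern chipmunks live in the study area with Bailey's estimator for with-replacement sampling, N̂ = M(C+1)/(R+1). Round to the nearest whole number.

N ≈ 179

N̂ = 31·(51+1)/(8+1) = 31·52/9 = 1612/9 ≈ 179.1 → 179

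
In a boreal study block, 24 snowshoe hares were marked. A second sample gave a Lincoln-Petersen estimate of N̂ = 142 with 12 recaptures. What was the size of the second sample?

From N = M·C/R: C = N·R / M = 142·12 / 24 = 1704 / 24 = 71.

C = 71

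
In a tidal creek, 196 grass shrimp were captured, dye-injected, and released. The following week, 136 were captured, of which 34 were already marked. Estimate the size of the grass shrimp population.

N = 784

If marked individuals mix randomly, R/C ≈ M/N, giving N ≈ M·C/R.
N = (196 × 136) / 34 = 26656 / 34 = 784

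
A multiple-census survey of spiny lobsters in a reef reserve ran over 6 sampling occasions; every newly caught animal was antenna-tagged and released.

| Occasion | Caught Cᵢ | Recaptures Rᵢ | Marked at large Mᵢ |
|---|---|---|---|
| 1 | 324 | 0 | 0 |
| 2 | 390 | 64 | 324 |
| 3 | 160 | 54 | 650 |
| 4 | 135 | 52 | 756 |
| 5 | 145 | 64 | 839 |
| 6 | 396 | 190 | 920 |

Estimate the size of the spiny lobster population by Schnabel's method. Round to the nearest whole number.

Σ MᵢCᵢ = 0·324 + 324·390 + 650·160 + 756·135 + 839·145 + 920·396 = 0 + 126360 + 104000 + 102060 + 121655 + 364320 = 818395
Σ Rᵢ = 0 + 64 + 54 + 52 + 64 + 190 = 424
N̂ = 818395 / 424 ≈ 1930.2 → 1930

N ≈ 1930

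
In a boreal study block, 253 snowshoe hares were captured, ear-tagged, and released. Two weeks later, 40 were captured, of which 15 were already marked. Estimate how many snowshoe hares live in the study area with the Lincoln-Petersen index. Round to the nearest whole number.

The marked fraction in the recapture sample should equal the marked fraction in the population: 15/40 = 253/N.
N = (253 × 40) / 15 = 10120 / 15 ≈ 674.7 → 675

N ≈ 675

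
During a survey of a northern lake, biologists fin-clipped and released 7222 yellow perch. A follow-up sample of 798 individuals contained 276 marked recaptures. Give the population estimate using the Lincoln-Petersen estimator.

N = 20,881

N = (7222 × 798) / 276 = 5763156 / 276 = 20881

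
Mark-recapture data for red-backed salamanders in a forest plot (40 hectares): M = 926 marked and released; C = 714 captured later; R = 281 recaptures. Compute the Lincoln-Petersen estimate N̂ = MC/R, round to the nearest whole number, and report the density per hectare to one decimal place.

N̂ = 926·714/281 = 661164/281 ≈ 2352.9 → 2353
Density = N̂ / area = 2353 / 40 ≈ 58.83 → 58.8 per hectare

density ≈ 58.8 red-backed salamanders per hectare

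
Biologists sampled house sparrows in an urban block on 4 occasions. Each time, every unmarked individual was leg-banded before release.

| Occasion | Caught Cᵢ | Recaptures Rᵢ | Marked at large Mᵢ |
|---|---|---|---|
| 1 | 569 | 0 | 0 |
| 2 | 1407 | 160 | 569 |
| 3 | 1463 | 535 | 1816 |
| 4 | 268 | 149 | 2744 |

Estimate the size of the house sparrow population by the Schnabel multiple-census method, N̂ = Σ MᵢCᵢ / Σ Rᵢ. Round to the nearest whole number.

N ≈ 4968

Σ MᵢCᵢ = 0·569 + 569·1407 + 1816·1463 + 2744·268 = 0 + 800583 + 2656808 + 735392 = 4192783
Σ Rᵢ = 0 + 160 + 535 + 149 = 844
N̂ = 4192783 / 844 ≈ 4967.8 → 4968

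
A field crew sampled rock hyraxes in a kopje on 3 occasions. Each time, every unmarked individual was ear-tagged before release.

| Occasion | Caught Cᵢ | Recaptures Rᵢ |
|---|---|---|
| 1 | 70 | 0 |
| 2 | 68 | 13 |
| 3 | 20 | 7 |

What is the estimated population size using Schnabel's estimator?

Marked at large before each occasion: Mᵢ = Σⱼ<ᵢ (Cⱼ − Rⱼ) → M1=0, M2=70, M3=125
Σ MᵢCᵢ = 0·70 + 70·68 + 125·20 = 0 + 4760 + 2500 = 7260
Σ Rᵢ = 0 + 13 + 7 = 20
N̂ = 7260 / 20 = 363

N = 363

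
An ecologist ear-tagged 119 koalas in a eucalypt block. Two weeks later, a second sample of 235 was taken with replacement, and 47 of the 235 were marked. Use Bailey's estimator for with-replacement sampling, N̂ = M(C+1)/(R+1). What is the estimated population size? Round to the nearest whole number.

N ≈ 585

N̂ = 119·(235+1)/(47+1) = 119·236/48 = 28084/48 ≈ 585.1 → 585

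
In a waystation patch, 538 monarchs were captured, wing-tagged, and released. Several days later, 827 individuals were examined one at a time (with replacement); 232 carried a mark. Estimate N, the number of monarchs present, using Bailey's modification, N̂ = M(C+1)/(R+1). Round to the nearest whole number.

N̂ = 538·(827+1)/(232+1) = 538·828/233 = 445464/233 ≈ 1911.9 → 1912

N ≈ 1912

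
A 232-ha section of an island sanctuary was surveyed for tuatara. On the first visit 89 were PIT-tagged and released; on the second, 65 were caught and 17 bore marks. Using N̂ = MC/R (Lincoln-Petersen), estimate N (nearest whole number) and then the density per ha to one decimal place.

density ≈ 1.5 tuatara per ha

N̂ = 89·65/17 = 5785/17 ≈ 340.3 → 340
Density = N̂ / area = 340 / 232 ≈ 1.47 → 1.5 per ha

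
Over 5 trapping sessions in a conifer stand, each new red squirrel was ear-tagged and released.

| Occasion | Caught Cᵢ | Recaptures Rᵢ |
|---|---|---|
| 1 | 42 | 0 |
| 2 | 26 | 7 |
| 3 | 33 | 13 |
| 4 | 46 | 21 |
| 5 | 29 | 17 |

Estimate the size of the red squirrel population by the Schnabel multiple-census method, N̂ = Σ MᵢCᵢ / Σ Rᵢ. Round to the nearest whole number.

N ≈ 171

Marked at large before each occasion: Mᵢ = Σⱼ<ᵢ (Cⱼ − Rⱼ) → M1=0, M2=42, M3=61, M4=81, M5=106
Σ MᵢCᵢ = 0·42 + 42·26 + 61·33 + 81·46 + 106·29 = 0 + 1092 + 2013 + 3726 + 3074 = 9905
Σ Rᵢ = 0 + 7 + 13 + 21 + 17 = 58
N̂ = 9905 / 58 ≈ 170.8 → 171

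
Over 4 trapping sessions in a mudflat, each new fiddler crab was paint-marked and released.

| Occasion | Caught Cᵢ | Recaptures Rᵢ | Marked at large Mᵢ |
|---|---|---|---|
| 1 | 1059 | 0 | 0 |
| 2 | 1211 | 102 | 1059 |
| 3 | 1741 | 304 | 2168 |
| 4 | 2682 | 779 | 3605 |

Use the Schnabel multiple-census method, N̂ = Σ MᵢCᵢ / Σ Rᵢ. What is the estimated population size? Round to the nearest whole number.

Σ MᵢCᵢ = 0·1059 + 1059·1211 + 2168·1741 + 3605·2682 = 0 + 1282449 + 3774488 + 9668610 = 14725547
Σ Rᵢ = 0 + 102 + 304 + 779 = 1185
N̂ = 14725547 / 1185 ≈ 12426.6 → 12427

N ≈ 12,427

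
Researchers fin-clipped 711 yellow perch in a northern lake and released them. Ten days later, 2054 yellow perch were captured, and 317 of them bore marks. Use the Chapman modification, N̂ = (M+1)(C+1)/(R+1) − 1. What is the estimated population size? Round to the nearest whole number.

N̂ = (711+1)(2054+1)/(317+1) − 1 = 712·2055/318 − 1
= 1463160/318 − 1 ≈ 4601.1 − 1 ≈ 4600.1 → 4600

N ≈ 4600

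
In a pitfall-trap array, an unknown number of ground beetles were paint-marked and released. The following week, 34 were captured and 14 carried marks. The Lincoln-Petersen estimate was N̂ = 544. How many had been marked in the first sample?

M = 224

From N = M·C/R: M = N·R / C = 544·14 / 34 = 7616 / 34 = 224.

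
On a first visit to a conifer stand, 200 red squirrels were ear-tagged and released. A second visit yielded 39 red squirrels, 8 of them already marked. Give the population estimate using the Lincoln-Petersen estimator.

N = (200 × 39) / 8 = 7800 / 8 = 975

N = 975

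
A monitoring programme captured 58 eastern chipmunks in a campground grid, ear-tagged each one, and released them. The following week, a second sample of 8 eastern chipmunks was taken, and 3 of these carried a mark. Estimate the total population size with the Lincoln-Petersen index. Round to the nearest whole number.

N ≈ 155

N = (58 × 8) / 3 = 464 / 3 ≈ 154.7 → 155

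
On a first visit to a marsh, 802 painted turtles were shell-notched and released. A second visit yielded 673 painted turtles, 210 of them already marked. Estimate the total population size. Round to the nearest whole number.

N = (802 × 673) / 210 = 539746 / 210 ≈ 2570.2 → 2570

N ≈ 2570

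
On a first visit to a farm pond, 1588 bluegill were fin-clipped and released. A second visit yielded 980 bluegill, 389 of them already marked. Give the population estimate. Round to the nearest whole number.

N = (1588 × 980) / 389 = 1556240 / 389 ≈ 4000.6 → 4001

N ≈ 4001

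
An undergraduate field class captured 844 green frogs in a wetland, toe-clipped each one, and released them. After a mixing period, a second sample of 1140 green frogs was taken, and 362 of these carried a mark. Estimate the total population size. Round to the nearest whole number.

Lincoln-Petersen assumes M/N = R/C, so N = M·C / R.
N = (844 × 1140) / 362 = 962160 / 362 ≈ 2657.9 → 2658

N ≈ 2658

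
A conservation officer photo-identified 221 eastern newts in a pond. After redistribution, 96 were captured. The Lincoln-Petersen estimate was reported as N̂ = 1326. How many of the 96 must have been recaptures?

From N = M·C/R: R = M·C / N = 221·96 / 1326 = 21216 / 1326 = 16.

R = 16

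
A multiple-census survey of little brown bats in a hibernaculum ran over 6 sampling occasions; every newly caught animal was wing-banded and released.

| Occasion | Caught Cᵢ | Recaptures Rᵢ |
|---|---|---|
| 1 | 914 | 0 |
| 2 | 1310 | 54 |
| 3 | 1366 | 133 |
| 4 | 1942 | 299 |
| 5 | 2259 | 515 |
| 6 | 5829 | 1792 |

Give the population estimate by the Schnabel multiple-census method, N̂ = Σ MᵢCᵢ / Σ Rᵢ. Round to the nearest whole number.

N ≈ 22,108

Marked at large before each occasion: Mᵢ = Σⱼ<ᵢ (Cⱼ − Rⱼ) → M1=0, M2=914, M3=2170, M4=3403, M5=5046, M6=6790
Σ MᵢCᵢ = 0·914 + 914·1310 + 2170·1366 + 3403·1942 + 5046·2259 + 6790·5829 = 0 + 1197340 + 2964220 + 6608626 + 11398914 + 39578910 = 61748010
Σ Rᵢ = 0 + 54 + 133 + 299 + 515 + 1792 = 2793
N̂ = 61748010 / 2793 ≈ 22108.1 → 22108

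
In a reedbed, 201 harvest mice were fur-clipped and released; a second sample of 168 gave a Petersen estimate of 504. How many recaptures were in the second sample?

R = 67

From N = M·C/R: R = M·C / N = 201·168 / 504 = 33768 / 504 = 67.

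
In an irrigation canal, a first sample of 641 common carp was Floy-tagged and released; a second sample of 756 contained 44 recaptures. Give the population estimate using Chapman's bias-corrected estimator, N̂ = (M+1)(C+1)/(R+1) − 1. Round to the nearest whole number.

N ≈ 10,799

N̂ = (641+1)(756+1)/(44+1) − 1 = 642·757/45 − 1
= 485994/45 − 1 ≈ 10799.9 − 1 ≈ 10798.9 → 10799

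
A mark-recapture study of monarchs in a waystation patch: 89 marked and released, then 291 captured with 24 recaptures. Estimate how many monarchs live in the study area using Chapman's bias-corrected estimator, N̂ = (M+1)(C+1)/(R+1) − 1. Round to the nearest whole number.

N ≈ 1050

N̂ = (89+1)(291+1)/(24+1) − 1 = 90·292/25 − 1
= 26280/25 − 1 ≈ 1051.2 − 1 ≈ 1050.2 → 1050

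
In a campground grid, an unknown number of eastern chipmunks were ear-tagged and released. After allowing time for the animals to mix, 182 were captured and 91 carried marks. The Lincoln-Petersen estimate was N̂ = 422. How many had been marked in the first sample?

M = 211

From N = M·C/R: M = N·R / C = 422·91 / 182 = 38402 / 182 = 211.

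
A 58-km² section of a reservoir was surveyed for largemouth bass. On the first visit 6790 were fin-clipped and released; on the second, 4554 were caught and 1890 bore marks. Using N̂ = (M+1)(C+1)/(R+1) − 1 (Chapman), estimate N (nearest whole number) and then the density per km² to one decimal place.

density ≈ 282.0 largemouth bass per km²

N̂ = 6791·4555/1891 − 1 = 30933005/1891 − 1 ≈ 16357.0 → 16357
Density = N̂ / area = 16357 / 58 ≈ 282.02 → 282.0 per km²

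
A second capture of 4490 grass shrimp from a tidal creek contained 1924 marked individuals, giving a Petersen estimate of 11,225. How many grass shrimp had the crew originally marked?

From N = M·C/R: M = N·R / C = 11225·1924 / 4490 = 21596900 / 4490 = 4810.

M = 4810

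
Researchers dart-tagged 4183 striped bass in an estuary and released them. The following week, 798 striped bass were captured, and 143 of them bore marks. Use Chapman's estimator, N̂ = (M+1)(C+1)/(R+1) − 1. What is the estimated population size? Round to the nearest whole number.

N ≈ 23,214

N̂ = (4183+1)(798+1)/(143+1) − 1 = 4184·799/144 − 1
= 3343016/144 − 1 ≈ 23215.4 − 1 ≈ 23214.4 → 23214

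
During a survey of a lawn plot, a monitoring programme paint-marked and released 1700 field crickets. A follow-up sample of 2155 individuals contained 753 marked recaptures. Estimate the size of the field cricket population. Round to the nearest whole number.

N = (1700 × 2155) / 753 = 3663500 / 753 ≈ 4865.2 → 4865

N ≈ 4865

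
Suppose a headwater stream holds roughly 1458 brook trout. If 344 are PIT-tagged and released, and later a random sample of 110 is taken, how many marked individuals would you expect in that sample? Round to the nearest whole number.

Expected recaptures E[R] = M·C / N.
E[R] = 344 × 110 / 1458 = 37840 / 1458 ≈ 26.0 → 26

expected recaptures ≈ 26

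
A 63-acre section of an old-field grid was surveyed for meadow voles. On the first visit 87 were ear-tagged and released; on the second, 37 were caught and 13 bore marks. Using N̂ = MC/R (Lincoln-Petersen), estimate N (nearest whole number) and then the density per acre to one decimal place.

N̂ = 87·37/13 = 3219/13 ≈ 247.6 → 248
Density = N̂ / area = 248 / 63 ≈ 3.94 → 3.9 per acre

density ≈ 3.9 meadow voles per acre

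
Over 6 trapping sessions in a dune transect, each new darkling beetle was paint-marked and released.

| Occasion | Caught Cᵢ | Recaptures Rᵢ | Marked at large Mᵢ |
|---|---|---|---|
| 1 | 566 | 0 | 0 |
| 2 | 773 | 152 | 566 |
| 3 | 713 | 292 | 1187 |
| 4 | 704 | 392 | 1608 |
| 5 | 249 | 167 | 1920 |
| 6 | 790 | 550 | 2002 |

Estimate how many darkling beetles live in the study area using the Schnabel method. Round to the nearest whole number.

N ≈ 2882

Σ MᵢCᵢ = 0·566 + 566·773 + 1187·713 + 1608·704 + 1920·249 + 2002·790 = 0 + 437518 + 846331 + 1132032 + 478080 + 1581580 = 4475541
Σ Rᵢ = 0 + 152 + 292 + 392 + 167 + 550 = 1553
N̂ = 4475541 / 1553 ≈ 2881.9 → 2882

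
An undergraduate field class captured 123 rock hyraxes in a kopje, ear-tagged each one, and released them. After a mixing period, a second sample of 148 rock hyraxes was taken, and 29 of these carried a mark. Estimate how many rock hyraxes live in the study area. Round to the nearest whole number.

N = (123 × 148) / 29 = 18204 / 29 ≈ 627.7 → 628

N ≈ 628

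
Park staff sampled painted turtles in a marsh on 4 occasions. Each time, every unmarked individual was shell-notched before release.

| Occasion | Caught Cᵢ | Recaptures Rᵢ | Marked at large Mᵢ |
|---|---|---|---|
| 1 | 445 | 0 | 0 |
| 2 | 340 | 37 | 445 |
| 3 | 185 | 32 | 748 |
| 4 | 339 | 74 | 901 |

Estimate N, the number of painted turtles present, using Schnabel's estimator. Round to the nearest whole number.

Σ MᵢCᵢ = 0·445 + 445·340 + 748·185 + 901·339 = 0 + 151300 + 138380 + 305439 = 595119
Σ Rᵢ = 0 + 37 + 32 + 74 = 143
N̂ = 595119 / 143 ≈ 4161.7 → 4162

N ≈ 4162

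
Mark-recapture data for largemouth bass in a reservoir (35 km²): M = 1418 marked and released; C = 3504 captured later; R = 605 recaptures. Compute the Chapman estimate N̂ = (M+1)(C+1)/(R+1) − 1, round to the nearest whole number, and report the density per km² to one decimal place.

density ≈ 234.5 largemouth bass per km²

N̂ = 1419·3505/606 − 1 = 4973595/606 − 1 ≈ 8206.3 → 8206
Density = N̂ / area = 8206 / 35 ≈ 234.46 → 234.5 per km²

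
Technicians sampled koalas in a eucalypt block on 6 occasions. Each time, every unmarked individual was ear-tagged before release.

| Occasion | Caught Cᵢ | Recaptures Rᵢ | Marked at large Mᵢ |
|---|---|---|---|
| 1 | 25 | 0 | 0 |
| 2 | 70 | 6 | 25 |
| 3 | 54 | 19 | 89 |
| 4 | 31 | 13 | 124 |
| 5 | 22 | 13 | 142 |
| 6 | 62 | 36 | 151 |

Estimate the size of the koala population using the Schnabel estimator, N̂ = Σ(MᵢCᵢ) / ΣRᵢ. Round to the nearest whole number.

Σ MᵢCᵢ = 0·25 + 25·70 + 89·54 + 124·31 + 142·22 + 151·62 = 0 + 1750 + 4806 + 3844 + 3124 + 9362 = 22886
Σ Rᵢ = 0 + 6 + 19 + 13 + 13 + 36 = 87
N̂ = 22886 / 87 ≈ 263.1 → 263

N ≈ 263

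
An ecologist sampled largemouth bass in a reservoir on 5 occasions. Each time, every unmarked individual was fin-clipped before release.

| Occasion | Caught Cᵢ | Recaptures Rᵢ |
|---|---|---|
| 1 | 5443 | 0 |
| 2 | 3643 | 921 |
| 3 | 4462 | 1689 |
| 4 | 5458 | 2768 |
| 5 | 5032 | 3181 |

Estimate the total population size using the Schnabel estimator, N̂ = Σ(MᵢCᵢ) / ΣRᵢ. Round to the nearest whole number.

N ≈ 21,561

Marked at large before each occasion: Mᵢ = Σⱼ<ᵢ (Cⱼ − Rⱼ) → M1=0, M2=5443, M3=8165, M4=10938, M5=13628
Σ MᵢCᵢ = 0·5443 + 5443·3643 + 8165·4462 + 10938·5458 + 13628·5032 = 0 + 19828849 + 36432230 + 59699604 + 68576096 = 184536779
Σ Rᵢ = 0 + 921 + 1689 + 2768 + 3181 = 8559
N̂ = 184536779 / 8559 ≈ 21560.6 → 21561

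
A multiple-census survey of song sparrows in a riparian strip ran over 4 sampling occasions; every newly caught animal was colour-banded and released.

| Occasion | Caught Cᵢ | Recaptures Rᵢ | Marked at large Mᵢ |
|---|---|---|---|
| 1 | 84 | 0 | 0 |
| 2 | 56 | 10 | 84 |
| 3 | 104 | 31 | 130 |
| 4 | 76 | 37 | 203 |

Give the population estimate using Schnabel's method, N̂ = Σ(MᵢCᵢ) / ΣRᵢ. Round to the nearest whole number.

Σ MᵢCᵢ = 0·84 + 84·56 + 130·104 + 203·76 = 0 + 4704 + 13520 + 15428 = 33652
Σ Rᵢ = 0 + 10 + 31 + 37 = 78
N̂ = 33652 / 78 ≈ 431.4 → 431

N ≈ 431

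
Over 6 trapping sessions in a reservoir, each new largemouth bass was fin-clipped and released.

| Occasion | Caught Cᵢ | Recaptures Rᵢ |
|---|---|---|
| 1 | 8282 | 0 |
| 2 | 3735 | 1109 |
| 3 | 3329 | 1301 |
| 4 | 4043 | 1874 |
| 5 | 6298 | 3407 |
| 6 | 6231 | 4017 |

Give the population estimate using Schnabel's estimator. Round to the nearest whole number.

Marked at large before each occasion: Mᵢ = Σⱼ<ᵢ (Cⱼ − Rⱼ) → M1=0, M2=8282, M3=10908, M4=12936, M5=15105, M6=17996
Σ MᵢCᵢ = 0·8282 + 8282·3735 + 10908·3329 + 12936·4043 + 15105·6298 + 17996·6231 = 0 + 30933270 + 36312732 + 52300248 + 95131290 + 112133076 = 326810616
Σ Rᵢ = 0 + 1109 + 1301 + 1874 + 3407 + 4017 = 11708
N̂ = 326810616 / 11708 ≈ 27913.4 → 27913

N ≈ 27,913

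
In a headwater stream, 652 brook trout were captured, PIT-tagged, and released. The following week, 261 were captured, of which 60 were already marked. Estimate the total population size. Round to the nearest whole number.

If marked individuals mix randomly, R/C ≈ M/N, giving N ≈ M·C/R.
N = (652 × 261) / 60 = 170172 / 60 ≈ 2836.2 → 2836

N ≈ 2836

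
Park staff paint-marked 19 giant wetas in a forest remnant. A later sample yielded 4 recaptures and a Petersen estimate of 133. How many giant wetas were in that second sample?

C = 28

From N = M·C/R: C = N·R / M = 133·4 / 19 = 532 / 19 = 28.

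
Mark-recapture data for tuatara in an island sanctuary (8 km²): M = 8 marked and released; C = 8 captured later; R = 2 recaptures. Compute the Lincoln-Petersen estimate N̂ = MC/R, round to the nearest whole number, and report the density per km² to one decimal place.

N̂ = 8·8/2 = 64/2 = 32
Density = N̂ / area = 32 / 8 = 4.0 per km²

density ≈ 4.0 tuatara per km²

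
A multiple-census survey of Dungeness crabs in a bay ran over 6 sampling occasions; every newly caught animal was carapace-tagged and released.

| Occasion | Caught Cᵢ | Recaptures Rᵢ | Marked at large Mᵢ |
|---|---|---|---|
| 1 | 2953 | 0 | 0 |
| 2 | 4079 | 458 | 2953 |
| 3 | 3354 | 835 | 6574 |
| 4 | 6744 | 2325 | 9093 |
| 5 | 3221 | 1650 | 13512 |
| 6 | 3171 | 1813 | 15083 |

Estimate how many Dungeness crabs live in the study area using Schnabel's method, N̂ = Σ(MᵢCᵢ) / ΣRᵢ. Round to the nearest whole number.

Σ MᵢCᵢ = 0·2953 + 2953·4079 + 6574·3354 + 9093·6744 + 13512·3221 + 15083·3171 = 0 + 12045287 + 22049196 + 61323192 + 43522152 + 47828193 = 186768020
Σ Rᵢ = 0 + 458 + 835 + 2325 + 1650 + 1813 = 7081
N̂ = 186768020 / 7081 ≈ 26375.9 → 26376

N ≈ 26,376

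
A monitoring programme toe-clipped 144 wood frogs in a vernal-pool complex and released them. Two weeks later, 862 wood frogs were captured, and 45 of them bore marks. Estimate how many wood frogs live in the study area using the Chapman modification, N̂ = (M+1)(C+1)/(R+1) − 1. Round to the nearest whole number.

N ≈ 2719

N̂ = (144+1)(862+1)/(45+1) − 1 = 145·863/46 − 1
= 125135/46 − 1 ≈ 2720.3 − 1 ≈ 2719.3 → 2719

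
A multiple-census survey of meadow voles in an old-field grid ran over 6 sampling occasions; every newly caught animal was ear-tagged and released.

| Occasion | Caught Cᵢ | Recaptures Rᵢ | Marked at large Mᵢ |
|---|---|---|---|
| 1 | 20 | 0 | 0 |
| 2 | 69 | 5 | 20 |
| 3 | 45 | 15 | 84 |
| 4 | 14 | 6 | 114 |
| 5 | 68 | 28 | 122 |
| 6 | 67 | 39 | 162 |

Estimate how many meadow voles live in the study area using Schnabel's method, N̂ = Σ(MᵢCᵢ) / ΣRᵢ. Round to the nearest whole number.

Σ MᵢCᵢ = 0·20 + 20·69 + 84·45 + 114·14 + 122·68 + 162·67 = 0 + 1380 + 3780 + 1596 + 8296 + 10854 = 25906
Σ Rᵢ = 0 + 5 + 15 + 6 + 28 + 39 = 93
N̂ = 25906 / 93 ≈ 278.6 → 279

N ≈ 279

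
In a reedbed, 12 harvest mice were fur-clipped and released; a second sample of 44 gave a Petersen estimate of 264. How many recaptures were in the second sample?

R = 2

From N = M·C/R: R = M·C / N = 12·44 / 264 = 528 / 264 = 2.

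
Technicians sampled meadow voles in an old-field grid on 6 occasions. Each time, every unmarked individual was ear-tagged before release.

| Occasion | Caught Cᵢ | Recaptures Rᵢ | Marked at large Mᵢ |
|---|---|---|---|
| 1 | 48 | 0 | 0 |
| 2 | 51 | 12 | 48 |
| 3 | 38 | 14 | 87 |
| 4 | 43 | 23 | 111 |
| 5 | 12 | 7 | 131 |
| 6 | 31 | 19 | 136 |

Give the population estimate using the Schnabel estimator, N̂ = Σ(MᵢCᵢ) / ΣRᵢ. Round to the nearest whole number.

Σ MᵢCᵢ = 0·48 + 48·51 + 87·38 + 111·43 + 131·12 + 136·31 = 0 + 2448 + 3306 + 4773 + 1572 + 4216 = 16315
Σ Rᵢ = 0 + 12 + 14 + 23 + 7 + 19 = 75
N̂ = 16315 / 75 ≈ 217.5 → 218

N ≈ 218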